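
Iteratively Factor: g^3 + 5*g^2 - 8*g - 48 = (g + 4)*(g^2 + g - 12) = (g + 4)^2*(g - 3)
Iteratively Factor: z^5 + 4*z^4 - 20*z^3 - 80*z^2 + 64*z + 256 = (z + 4)*(z^4 - 20*z^2 + 64) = (z - 2)*(z + 4)*(z^3 + 2*z^2 - 16*z - 32) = (z - 4)*(z - 2)*(z + 4)*(z^2 + 6*z + 8) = (z - 4)*(z - 2)*(z + 4)^2*(z + 2)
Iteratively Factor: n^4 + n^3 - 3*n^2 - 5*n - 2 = (n + 1)*(n^3 - 3*n - 2) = (n - 2)*(n + 1)*(n^2 + 2*n + 1) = (n - 2)*(n + 1)^2*(n + 1)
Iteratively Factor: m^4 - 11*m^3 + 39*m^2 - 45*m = (m - 3)*(m^3 - 8*m^2 + 15*m) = m*(m - 3)*(m^2 - 8*m + 15) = m*(m - 3)^2*(m - 5)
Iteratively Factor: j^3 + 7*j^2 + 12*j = (j + 3)*(j^2 + 4*j) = (j + 3)*(j + 4)*(j)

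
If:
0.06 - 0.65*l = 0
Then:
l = 0.09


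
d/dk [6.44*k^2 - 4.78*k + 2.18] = 12.88*k - 4.78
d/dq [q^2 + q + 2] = 2*q + 1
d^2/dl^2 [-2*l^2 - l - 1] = -4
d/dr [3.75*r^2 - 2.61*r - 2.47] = 7.5*r - 2.61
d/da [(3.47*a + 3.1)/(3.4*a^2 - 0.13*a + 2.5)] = (-11.798*a^2 - 21.08*a + 9.078)/(11.56*a^4 - 0.884*a^3 + 17.0169*a^2 - 0.65*a + 6.25)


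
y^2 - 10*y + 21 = (y - 7)*(y - 3)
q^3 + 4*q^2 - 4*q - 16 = (q - 2)*(q + 2)*(q + 4)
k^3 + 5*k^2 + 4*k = k*(k + 1)*(k + 4)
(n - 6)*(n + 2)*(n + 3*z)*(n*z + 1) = n^4*z + 3*n^3*z^2 - 4*n^3*z + n^3 - 12*n^2*z^2 - 9*n^2*z - 4*n^2 - 36*n*z^2 - 12*n*z - 12*n - 36*z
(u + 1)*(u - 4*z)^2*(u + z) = u^4 - 7*u^3*z + u^3 + 8*u^2*z^2 - 7*u^2*z + 16*u*z^3 + 8*u*z^2 + 16*z^3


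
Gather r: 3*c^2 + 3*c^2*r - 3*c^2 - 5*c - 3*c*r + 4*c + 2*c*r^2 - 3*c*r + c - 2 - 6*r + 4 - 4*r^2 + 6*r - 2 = r^2*(2*c - 4) + r*(3*c^2 - 6*c)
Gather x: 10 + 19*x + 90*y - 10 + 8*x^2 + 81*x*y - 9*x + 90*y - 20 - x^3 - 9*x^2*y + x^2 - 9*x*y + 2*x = -x^3 + x^2*(9 - 9*y) + x*(72*y + 12) + 180*y - 20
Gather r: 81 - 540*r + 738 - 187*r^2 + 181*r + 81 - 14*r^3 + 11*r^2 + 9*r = -14*r^3 - 176*r^2 - 350*r + 900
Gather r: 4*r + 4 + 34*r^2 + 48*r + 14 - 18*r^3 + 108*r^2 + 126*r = -18*r^3 + 142*r^2 + 178*r + 18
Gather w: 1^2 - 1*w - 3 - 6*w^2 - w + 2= -6*w^2 - 2*w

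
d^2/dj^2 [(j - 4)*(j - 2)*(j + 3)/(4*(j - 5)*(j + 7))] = (35*j^3 - 453*j^2 + 2769*j - 3439)/(2*(j^6 + 6*j^5 - 93*j^4 - 412*j^3 + 3255*j^2 + 7350*j - 42875))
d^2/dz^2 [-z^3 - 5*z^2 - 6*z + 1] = -6*z - 10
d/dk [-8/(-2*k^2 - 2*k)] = 4*(-2*k - 1)/(k^2*(k + 1)^2)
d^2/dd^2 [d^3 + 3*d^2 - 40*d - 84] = 6*d + 6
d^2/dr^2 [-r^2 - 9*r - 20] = -2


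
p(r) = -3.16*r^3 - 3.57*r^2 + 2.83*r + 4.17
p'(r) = -9.48*r^2 - 7.14*r + 2.83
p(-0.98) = 0.94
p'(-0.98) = 0.72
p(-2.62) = 29.08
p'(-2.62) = -43.54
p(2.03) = -31.23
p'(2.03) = -50.73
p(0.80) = 2.53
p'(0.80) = -8.95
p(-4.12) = 152.90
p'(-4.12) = -128.67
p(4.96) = -455.22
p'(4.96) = -265.81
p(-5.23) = 343.78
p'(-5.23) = -219.13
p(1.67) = -15.78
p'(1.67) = -35.53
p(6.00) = -789.93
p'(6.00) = -381.29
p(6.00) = -789.93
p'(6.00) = -381.29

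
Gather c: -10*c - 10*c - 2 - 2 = -20*c - 4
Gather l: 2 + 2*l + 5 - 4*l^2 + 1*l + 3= -4*l^2 + 3*l + 10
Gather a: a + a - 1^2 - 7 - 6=2*a - 14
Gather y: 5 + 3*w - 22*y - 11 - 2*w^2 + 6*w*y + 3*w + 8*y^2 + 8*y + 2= -2*w^2 + 6*w + 8*y^2 + y*(6*w - 14) - 4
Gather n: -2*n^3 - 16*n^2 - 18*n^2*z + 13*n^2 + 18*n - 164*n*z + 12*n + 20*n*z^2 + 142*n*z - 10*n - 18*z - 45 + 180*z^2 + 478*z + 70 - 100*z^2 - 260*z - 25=-2*n^3 + n^2*(-18*z - 3) + n*(20*z^2 - 22*z + 20) + 80*z^2 + 200*z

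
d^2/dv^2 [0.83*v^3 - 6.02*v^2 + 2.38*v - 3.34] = 4.98*v - 12.04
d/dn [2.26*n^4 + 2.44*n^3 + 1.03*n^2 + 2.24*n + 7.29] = 9.04*n^3 + 7.32*n^2 + 2.06*n + 2.24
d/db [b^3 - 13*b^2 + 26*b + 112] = 3*b^2 - 26*b + 26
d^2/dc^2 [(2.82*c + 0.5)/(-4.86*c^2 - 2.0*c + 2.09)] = (-(2.82*c + 0.5)*(9.72*c + 2.0)*(19.44*c + 4.0) + (82.2312*c + 16.14)*(4.86*c^2 + 2.0*c - 2.09))/(4.86*c^2 + 2.0*c - 2.09)^3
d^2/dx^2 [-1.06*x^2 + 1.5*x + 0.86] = -2.12000000000000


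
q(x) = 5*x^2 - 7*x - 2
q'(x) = 10*x - 7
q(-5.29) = 174.95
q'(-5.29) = -59.90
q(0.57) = -4.37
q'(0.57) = -1.30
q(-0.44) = 2.05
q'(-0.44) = -11.40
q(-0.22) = -0.22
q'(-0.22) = -9.20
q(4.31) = 60.71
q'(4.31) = 36.10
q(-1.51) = 19.97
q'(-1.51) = -22.10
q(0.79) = -4.41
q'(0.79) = 0.90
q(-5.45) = 184.66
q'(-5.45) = -61.50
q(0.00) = -2.00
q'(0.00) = -7.00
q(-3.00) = 64.00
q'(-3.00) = -37.00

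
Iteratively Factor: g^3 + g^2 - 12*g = (g)*(g^2 + g - 12) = g*(g + 4)*(g - 3)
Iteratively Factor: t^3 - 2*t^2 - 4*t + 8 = (t + 2)*(t^2 - 4*t + 4) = (t - 2)*(t + 2)*(t - 2)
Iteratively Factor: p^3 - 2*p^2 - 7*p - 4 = (p + 1)*(p^2 - 3*p - 4) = (p - 4)*(p + 1)*(p + 1)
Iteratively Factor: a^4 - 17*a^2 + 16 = (a + 1)*(a^3 - a^2 - 16*a + 16) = (a - 4)*(a + 1)*(a^2 + 3*a - 4) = (a - 4)*(a - 1)*(a + 1)*(a + 4)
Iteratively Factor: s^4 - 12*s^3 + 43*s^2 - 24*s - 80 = (s - 4)*(s^3 - 8*s^2 + 11*s + 20) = (s - 4)^2*(s^2 - 4*s - 5) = (s - 5)*(s - 4)^2*(s + 1)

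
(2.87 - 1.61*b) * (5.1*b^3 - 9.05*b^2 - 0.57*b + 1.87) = -8.211*b^4 + 29.2075*b^3 - 25.0558*b^2 - 4.6466*b + 5.3669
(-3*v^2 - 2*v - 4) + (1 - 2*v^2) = -5*v^2 - 2*v - 3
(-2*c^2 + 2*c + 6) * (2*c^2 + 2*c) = -4*c^4 + 16*c^2 + 12*c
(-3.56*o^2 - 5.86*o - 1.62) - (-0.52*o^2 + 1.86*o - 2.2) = -3.04*o^2 - 7.72*o + 0.58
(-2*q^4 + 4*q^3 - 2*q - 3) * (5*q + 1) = -10*q^5 + 18*q^4 + 4*q^3 - 10*q^2 - 17*q - 3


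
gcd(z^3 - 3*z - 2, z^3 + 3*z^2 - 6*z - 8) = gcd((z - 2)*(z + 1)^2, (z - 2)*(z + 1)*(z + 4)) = z^2 - z - 2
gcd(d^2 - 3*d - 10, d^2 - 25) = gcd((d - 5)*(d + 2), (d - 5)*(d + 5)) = d - 5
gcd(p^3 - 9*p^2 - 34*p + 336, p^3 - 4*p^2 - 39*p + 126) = p^2 - p - 42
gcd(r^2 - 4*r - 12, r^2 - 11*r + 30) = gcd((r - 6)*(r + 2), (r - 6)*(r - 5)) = r - 6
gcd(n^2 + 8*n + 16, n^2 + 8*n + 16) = n^2 + 8*n + 16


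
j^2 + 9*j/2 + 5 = (j + 2)*(j + 5/2)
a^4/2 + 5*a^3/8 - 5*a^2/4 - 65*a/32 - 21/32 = (a/2 + 1/4)*(a - 7/4)*(a + 1)*(a + 3/2)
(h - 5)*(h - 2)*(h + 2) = h^3 - 5*h^2 - 4*h + 20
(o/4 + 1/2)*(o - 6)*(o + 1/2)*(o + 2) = o^4/4 - 3*o^3/8 - 21*o^2/4 - 17*o/2 - 3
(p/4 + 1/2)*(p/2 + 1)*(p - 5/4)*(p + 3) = p^4/8 + 23*p^3/32 + 29*p^2/32 - p - 15/8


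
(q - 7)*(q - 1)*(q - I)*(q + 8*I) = q^4 - 8*q^3 + 7*I*q^3 + 15*q^2 - 56*I*q^2 - 64*q + 49*I*q + 56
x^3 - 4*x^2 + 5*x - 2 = (x - 2)*(x - 1)^2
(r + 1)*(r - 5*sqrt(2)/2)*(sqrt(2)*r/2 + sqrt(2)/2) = sqrt(2)*r^3/2 - 5*r^2/2 + sqrt(2)*r^2 - 5*r + sqrt(2)*r/2 - 5/2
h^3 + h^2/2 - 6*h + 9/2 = (h - 3/2)*(h - 1)*(h + 3)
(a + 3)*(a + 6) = a^2 + 9*a + 18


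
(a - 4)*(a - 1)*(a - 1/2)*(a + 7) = a^4 + 3*a^3/2 - 32*a^2 + 87*a/2 - 14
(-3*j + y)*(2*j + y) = -6*j^2 - j*y + y^2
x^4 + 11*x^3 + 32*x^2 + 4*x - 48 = (x - 1)*(x + 2)*(x + 4)*(x + 6)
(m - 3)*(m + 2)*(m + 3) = m^3 + 2*m^2 - 9*m - 18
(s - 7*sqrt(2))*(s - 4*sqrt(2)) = s^2 - 11*sqrt(2)*s + 56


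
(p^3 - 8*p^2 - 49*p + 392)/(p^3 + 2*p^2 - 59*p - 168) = (p - 7)/(p + 3)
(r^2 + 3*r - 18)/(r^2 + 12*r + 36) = (r - 3)/(r + 6)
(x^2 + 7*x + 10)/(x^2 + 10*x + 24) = (x^2 + 7*x + 10)/(x^2 + 10*x + 24)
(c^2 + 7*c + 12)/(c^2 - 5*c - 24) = (c + 4)/(c - 8)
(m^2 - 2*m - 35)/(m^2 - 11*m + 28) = (m + 5)/(m - 4)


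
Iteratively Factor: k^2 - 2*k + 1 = (k - 1)*(k - 1)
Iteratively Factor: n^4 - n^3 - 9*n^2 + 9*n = (n + 3)*(n^3 - 4*n^2 + 3*n) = (n - 1)*(n + 3)*(n^2 - 3*n) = n*(n - 1)*(n + 3)*(n - 3)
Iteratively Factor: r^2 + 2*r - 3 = (r - 1)*(r + 3)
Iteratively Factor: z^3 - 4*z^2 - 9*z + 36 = (z - 3)*(z^2 - z - 12) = (z - 3)*(z + 3)*(z - 4)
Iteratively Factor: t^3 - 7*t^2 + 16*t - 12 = (t - 2)*(t^2 - 5*t + 6) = (t - 3)*(t - 2)*(t - 2)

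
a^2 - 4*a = a*(a - 4)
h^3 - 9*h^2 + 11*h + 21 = (h - 7)*(h - 3)*(h + 1)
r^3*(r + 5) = r^4 + 5*r^3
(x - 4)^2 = x^2 - 8*x + 16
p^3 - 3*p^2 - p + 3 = (p - 3)*(p - 1)*(p + 1)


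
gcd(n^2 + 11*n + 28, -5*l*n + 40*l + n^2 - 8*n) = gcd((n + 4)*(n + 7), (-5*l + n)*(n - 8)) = 1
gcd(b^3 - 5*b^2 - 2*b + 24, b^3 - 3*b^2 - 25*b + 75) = b - 3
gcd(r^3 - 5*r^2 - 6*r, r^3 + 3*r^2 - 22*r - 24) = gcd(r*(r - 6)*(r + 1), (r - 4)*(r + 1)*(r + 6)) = r + 1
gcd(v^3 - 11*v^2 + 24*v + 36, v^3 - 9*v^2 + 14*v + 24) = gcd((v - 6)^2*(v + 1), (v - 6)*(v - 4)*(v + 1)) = v^2 - 5*v - 6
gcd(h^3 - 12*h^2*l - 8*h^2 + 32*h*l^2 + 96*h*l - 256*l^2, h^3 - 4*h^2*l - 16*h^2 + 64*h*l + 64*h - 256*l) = h^2 - 4*h*l - 8*h + 32*l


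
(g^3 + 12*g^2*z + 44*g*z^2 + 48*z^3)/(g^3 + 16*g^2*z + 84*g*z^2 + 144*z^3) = (g + 2*z)/(g + 6*z)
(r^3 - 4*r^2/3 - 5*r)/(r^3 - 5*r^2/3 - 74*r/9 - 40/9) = 3*r*(r - 3)/(3*r^2 - 10*r - 8)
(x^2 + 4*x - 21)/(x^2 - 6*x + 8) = (x^2 + 4*x - 21)/(x^2 - 6*x + 8)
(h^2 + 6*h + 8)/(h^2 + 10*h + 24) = (h + 2)/(h + 6)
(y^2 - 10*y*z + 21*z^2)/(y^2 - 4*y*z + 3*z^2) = (y - 7*z)/(y - z)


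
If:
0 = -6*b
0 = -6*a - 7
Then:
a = -7/6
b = 0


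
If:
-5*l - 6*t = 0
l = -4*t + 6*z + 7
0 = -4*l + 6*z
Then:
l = -21/19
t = 35/38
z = -14/19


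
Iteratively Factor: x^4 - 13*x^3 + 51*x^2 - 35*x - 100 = (x - 5)*(x^3 - 8*x^2 + 11*x + 20) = (x - 5)*(x - 4)*(x^2 - 4*x - 5) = (x - 5)^2*(x - 4)*(x + 1)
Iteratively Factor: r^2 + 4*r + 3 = (r + 3)*(r + 1)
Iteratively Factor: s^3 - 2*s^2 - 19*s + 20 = (s - 5)*(s^2 + 3*s - 4) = (s - 5)*(s + 4)*(s - 1)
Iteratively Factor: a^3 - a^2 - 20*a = (a + 4)*(a^2 - 5*a) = a*(a + 4)*(a - 5)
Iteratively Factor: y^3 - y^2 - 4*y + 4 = (y + 2)*(y^2 - 3*y + 2) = (y - 1)*(y + 2)*(y - 2)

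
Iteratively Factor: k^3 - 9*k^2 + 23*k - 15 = (k - 3)*(k^2 - 6*k + 5) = (k - 3)*(k - 1)*(k - 5)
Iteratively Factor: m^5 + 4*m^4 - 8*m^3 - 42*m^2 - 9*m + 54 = (m - 1)*(m^4 + 5*m^3 - 3*m^2 - 45*m - 54) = (m - 1)*(m + 3)*(m^3 + 2*m^2 - 9*m - 18) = (m - 3)*(m - 1)*(m + 3)*(m^2 + 5*m + 6) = (m - 3)*(m - 1)*(m + 3)^2*(m + 2)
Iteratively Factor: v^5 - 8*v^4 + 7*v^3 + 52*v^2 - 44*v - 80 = (v + 1)*(v^4 - 9*v^3 + 16*v^2 + 36*v - 80) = (v - 5)*(v + 1)*(v^3 - 4*v^2 - 4*v + 16) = (v - 5)*(v - 4)*(v + 1)*(v^2 - 4) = (v - 5)*(v - 4)*(v - 2)*(v + 1)*(v + 2)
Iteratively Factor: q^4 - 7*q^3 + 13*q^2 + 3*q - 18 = (q - 3)*(q^3 - 4*q^2 + q + 6) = (q - 3)*(q + 1)*(q^2 - 5*q + 6) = (q - 3)*(q - 2)*(q + 1)*(q - 3)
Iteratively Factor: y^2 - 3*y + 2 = (y - 2)*(y - 1)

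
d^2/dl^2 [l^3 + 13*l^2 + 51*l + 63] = 6*l + 26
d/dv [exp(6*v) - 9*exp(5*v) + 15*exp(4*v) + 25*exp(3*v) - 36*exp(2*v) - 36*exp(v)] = (6*exp(5*v) - 45*exp(4*v) + 60*exp(3*v) + 75*exp(2*v) - 72*exp(v) - 36)*exp(v)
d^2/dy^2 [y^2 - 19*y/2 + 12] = 2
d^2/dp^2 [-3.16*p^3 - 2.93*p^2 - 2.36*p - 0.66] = -18.96*p - 5.86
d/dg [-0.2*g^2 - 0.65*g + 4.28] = -0.4*g - 0.65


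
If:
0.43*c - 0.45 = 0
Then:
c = 1.05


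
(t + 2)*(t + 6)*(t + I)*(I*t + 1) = I*t^4 + 8*I*t^3 + 13*I*t^2 + 8*I*t + 12*I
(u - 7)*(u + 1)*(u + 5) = u^3 - u^2 - 37*u - 35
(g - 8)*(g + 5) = g^2 - 3*g - 40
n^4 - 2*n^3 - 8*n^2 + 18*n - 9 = (n - 3)*(n - 1)^2*(n + 3)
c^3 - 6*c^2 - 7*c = c*(c - 7)*(c + 1)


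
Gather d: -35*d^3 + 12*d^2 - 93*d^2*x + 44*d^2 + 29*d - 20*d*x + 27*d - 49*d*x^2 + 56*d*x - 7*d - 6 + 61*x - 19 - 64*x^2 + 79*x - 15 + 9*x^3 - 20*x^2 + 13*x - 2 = -35*d^3 + d^2*(56 - 93*x) + d*(-49*x^2 + 36*x + 49) + 9*x^3 - 84*x^2 + 153*x - 42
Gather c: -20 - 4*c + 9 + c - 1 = -3*c - 12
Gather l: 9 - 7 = 2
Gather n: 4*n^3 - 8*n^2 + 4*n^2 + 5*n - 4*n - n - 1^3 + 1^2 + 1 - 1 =4*n^3 - 4*n^2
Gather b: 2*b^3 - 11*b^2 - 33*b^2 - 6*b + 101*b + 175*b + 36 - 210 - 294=2*b^3 - 44*b^2 + 270*b - 468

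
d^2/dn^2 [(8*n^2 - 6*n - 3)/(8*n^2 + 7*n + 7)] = 2*(-832*n^3 - 1920*n^2 + 504*n + 707)/(512*n^6 + 1344*n^5 + 2520*n^4 + 2695*n^3 + 2205*n^2 + 1029*n + 343)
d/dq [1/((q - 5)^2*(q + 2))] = -(3*q - 1)/((q - 5)^3*(q + 2)^2)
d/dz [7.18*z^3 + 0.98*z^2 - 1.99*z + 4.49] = 21.54*z^2 + 1.96*z - 1.99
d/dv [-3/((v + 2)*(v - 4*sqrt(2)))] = 6*(v - 2*sqrt(2) + 1)/((v + 2)^2*(v - 4*sqrt(2))^2)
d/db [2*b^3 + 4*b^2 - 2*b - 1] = 6*b^2 + 8*b - 2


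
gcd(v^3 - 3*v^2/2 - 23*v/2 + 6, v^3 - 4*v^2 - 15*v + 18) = v + 3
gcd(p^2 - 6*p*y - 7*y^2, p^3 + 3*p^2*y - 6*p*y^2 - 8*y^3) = p + y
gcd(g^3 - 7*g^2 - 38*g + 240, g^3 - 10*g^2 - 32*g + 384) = g^2 - 2*g - 48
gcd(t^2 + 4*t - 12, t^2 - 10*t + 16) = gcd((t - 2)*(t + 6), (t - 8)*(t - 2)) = t - 2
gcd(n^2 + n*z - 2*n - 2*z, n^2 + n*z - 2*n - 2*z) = n^2 + n*z - 2*n - 2*z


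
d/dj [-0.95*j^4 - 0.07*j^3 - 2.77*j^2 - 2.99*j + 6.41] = -3.8*j^3 - 0.21*j^2 - 5.54*j - 2.99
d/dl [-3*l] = -3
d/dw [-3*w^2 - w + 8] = -6*w - 1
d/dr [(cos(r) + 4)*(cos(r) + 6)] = -2*(cos(r) + 5)*sin(r)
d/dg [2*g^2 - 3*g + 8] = 4*g - 3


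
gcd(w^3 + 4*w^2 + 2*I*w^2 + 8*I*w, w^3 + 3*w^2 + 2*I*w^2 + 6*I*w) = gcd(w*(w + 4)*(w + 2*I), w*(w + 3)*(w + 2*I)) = w^2 + 2*I*w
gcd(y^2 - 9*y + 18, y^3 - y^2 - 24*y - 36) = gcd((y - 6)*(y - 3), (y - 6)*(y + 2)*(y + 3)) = y - 6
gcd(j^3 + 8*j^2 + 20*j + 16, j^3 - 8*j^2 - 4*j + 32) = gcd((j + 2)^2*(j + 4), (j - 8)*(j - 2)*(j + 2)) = j + 2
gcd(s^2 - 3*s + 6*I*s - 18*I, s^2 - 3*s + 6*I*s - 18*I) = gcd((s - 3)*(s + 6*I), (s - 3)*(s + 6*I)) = s^2 + s*(-3 + 6*I) - 18*I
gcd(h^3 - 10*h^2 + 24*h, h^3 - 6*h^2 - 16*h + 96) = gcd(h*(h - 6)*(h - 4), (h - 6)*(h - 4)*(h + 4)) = h^2 - 10*h + 24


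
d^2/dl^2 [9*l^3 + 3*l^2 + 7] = 54*l + 6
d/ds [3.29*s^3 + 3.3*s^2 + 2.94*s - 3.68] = 9.87*s^2 + 6.6*s + 2.94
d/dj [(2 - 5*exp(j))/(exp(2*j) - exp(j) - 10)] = ((2*exp(j) - 1)*(5*exp(j) - 2) - 5*exp(2*j) + 5*exp(j) + 50)*exp(j)/(-exp(2*j) + exp(j) + 10)^2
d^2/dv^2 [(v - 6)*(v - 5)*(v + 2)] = 6*v - 18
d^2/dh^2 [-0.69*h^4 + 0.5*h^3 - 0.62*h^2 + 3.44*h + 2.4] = -8.28*h^2 + 3.0*h - 1.24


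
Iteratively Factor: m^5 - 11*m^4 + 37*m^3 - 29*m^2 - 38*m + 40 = (m - 4)*(m^4 - 7*m^3 + 9*m^2 + 7*m - 10) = (m - 4)*(m - 2)*(m^3 - 5*m^2 - m + 5) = (m - 5)*(m - 4)*(m - 2)*(m^2 - 1) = (m - 5)*(m - 4)*(m - 2)*(m + 1)*(m - 1)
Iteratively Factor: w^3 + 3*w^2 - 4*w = (w)*(w^2 + 3*w - 4) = w*(w - 1)*(w + 4)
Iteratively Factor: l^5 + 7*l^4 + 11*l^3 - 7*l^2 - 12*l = (l + 4)*(l^4 + 3*l^3 - l^2 - 3*l) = (l + 1)*(l + 4)*(l^3 + 2*l^2 - 3*l) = (l + 1)*(l + 3)*(l + 4)*(l^2 - l) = l*(l + 1)*(l + 3)*(l + 4)*(l - 1)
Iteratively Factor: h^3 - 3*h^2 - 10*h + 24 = (h - 4)*(h^2 + h - 6) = (h - 4)*(h - 2)*(h + 3)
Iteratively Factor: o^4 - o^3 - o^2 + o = (o + 1)*(o^3 - 2*o^2 + o) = (o - 1)*(o + 1)*(o^2 - o) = o*(o - 1)*(o + 1)*(o - 1)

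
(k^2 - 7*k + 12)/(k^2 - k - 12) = (k - 3)/(k + 3)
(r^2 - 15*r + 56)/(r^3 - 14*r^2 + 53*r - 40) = (r - 7)/(r^2 - 6*r + 5)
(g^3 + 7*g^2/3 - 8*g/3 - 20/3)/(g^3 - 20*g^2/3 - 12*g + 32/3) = (3*g^2 + g - 10)/(3*g^2 - 26*g + 16)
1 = 1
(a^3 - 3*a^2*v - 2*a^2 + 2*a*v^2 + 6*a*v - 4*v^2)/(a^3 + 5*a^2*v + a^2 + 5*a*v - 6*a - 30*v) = (a^2 - 3*a*v + 2*v^2)/(a^2 + 5*a*v + 3*a + 15*v)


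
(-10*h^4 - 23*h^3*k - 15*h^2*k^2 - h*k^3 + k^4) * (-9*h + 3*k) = 90*h^5 + 177*h^4*k + 66*h^3*k^2 - 36*h^2*k^3 - 12*h*k^4 + 3*k^5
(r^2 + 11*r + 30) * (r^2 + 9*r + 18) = r^4 + 20*r^3 + 147*r^2 + 468*r + 540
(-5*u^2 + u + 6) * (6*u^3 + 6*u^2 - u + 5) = -30*u^5 - 24*u^4 + 47*u^3 + 10*u^2 - u + 30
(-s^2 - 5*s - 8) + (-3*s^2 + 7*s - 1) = -4*s^2 + 2*s - 9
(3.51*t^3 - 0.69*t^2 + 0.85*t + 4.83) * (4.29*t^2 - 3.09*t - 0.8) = 15.0579*t^5 - 13.806*t^4 + 2.9706*t^3 + 18.6462*t^2 - 15.6047*t - 3.864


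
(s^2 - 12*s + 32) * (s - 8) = s^3 - 20*s^2 + 128*s - 256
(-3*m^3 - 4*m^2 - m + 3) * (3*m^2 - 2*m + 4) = -9*m^5 - 6*m^4 - 7*m^3 - 5*m^2 - 10*m + 12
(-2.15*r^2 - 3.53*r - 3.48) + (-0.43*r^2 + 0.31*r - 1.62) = -2.58*r^2 - 3.22*r - 5.1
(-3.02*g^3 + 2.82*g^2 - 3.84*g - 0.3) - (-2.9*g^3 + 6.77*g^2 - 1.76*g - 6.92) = -0.12*g^3 - 3.95*g^2 - 2.08*g + 6.62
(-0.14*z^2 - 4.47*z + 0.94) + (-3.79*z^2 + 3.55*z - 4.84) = -3.93*z^2 - 0.92*z - 3.9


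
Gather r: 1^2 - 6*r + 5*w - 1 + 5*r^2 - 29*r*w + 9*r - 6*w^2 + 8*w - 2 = 5*r^2 + r*(3 - 29*w) - 6*w^2 + 13*w - 2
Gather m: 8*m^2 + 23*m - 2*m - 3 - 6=8*m^2 + 21*m - 9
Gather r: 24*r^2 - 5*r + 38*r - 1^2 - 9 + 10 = 24*r^2 + 33*r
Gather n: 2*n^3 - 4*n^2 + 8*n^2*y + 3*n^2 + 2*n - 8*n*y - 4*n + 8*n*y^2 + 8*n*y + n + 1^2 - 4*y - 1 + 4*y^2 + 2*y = 2*n^3 + n^2*(8*y - 1) + n*(8*y^2 - 1) + 4*y^2 - 2*y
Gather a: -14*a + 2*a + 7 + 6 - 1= 12 - 12*a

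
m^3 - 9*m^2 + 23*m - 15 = (m - 5)*(m - 3)*(m - 1)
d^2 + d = d*(d + 1)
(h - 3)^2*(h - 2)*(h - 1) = h^4 - 9*h^3 + 29*h^2 - 39*h + 18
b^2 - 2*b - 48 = (b - 8)*(b + 6)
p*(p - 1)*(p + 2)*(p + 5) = p^4 + 6*p^3 + 3*p^2 - 10*p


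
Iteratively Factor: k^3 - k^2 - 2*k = (k)*(k^2 - k - 2) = k*(k + 1)*(k - 2)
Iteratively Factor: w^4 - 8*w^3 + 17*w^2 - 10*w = (w - 5)*(w^3 - 3*w^2 + 2*w) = w*(w - 5)*(w^2 - 3*w + 2) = w*(w - 5)*(w - 1)*(w - 2)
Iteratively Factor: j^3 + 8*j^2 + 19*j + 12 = (j + 4)*(j^2 + 4*j + 3) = (j + 1)*(j + 4)*(j + 3)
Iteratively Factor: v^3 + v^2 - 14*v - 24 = (v + 3)*(v^2 - 2*v - 8) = (v - 4)*(v + 3)*(v + 2)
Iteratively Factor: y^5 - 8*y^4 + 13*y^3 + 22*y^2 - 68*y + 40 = (y - 2)*(y^4 - 6*y^3 + y^2 + 24*y - 20) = (y - 5)*(y - 2)*(y^3 - y^2 - 4*y + 4) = (y - 5)*(y - 2)^2*(y^2 + y - 2) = (y - 5)*(y - 2)^2*(y + 2)*(y - 1)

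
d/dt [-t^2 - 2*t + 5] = -2*t - 2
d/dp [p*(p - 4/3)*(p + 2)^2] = 4*p^3 + 8*p^2 - 8*p/3 - 16/3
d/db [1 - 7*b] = -7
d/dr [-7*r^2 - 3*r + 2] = -14*r - 3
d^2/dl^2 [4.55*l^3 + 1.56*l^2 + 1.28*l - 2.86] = 27.3*l + 3.12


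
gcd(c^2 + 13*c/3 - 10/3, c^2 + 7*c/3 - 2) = c - 2/3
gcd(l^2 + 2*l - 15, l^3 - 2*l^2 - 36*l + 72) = 1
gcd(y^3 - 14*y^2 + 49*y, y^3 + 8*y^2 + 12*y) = y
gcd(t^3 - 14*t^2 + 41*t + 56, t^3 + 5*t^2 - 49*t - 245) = t - 7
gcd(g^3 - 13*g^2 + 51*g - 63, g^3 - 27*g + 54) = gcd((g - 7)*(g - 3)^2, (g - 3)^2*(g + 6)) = g^2 - 6*g + 9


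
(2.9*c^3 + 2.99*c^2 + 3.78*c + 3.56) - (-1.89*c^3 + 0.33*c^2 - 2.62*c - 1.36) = 4.79*c^3 + 2.66*c^2 + 6.4*c + 4.92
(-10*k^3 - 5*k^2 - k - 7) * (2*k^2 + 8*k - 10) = -20*k^5 - 90*k^4 + 58*k^3 + 28*k^2 - 46*k + 70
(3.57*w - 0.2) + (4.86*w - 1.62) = 8.43*w - 1.82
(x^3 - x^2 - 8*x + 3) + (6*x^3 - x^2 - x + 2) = 7*x^3 - 2*x^2 - 9*x + 5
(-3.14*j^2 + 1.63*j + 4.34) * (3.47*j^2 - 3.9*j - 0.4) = -10.8958*j^4 + 17.9021*j^3 + 9.9588*j^2 - 17.578*j - 1.736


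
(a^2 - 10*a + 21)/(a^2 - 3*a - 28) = (a - 3)/(a + 4)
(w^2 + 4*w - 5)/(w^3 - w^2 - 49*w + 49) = (w + 5)/(w^2 - 49)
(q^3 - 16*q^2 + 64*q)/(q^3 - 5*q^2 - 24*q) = (q - 8)/(q + 3)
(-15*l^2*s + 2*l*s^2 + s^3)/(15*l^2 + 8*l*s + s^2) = s*(-3*l + s)/(3*l + s)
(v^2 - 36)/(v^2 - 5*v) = (v^2 - 36)/(v*(v - 5))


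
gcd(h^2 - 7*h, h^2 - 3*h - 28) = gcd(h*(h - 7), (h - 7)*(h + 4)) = h - 7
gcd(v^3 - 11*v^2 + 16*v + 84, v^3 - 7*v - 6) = v + 2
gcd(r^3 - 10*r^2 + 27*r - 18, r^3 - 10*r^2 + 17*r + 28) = 1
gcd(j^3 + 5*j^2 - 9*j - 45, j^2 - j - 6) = j - 3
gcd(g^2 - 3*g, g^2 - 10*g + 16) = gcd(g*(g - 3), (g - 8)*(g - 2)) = 1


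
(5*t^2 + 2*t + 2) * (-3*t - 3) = -15*t^3 - 21*t^2 - 12*t - 6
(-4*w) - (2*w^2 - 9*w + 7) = -2*w^2 + 5*w - 7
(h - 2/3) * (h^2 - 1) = h^3 - 2*h^2/3 - h + 2/3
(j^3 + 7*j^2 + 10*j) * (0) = 0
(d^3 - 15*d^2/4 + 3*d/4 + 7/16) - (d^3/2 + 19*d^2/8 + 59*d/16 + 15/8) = d^3/2 - 49*d^2/8 - 47*d/16 - 23/16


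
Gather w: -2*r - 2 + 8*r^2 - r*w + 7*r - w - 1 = 8*r^2 + 5*r + w*(-r - 1) - 3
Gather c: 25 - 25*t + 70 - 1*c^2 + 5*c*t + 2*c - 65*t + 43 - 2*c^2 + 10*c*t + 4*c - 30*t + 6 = -3*c^2 + c*(15*t + 6) - 120*t + 144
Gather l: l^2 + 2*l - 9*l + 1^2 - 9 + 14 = l^2 - 7*l + 6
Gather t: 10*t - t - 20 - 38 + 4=9*t - 54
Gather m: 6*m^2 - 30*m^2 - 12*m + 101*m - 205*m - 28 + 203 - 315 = -24*m^2 - 116*m - 140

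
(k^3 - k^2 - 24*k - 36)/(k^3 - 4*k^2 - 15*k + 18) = (k + 2)/(k - 1)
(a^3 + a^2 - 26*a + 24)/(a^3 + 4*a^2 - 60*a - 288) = (a^2 - 5*a + 4)/(a^2 - 2*a - 48)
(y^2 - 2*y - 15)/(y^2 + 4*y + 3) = (y - 5)/(y + 1)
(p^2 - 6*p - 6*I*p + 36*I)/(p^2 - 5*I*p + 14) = (p^2 - 6*p - 6*I*p + 36*I)/(p^2 - 5*I*p + 14)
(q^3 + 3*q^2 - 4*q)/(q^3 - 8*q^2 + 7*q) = (q + 4)/(q - 7)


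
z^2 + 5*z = z*(z + 5)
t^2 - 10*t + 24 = (t - 6)*(t - 4)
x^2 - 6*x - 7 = (x - 7)*(x + 1)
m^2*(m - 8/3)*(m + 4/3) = m^4 - 4*m^3/3 - 32*m^2/9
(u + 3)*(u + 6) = u^2 + 9*u + 18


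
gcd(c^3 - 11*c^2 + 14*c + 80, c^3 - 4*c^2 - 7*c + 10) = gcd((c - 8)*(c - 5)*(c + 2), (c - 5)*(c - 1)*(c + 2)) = c^2 - 3*c - 10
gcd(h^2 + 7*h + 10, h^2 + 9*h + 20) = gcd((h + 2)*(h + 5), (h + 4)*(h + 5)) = h + 5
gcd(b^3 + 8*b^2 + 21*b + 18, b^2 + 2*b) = b + 2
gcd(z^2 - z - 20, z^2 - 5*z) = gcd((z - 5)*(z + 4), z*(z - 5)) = z - 5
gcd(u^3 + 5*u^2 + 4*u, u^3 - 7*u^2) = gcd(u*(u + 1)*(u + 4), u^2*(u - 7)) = u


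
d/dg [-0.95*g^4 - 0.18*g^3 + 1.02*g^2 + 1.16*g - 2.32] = -3.8*g^3 - 0.54*g^2 + 2.04*g + 1.16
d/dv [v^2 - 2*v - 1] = 2*v - 2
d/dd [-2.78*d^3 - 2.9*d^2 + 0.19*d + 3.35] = -8.34*d^2 - 5.8*d + 0.19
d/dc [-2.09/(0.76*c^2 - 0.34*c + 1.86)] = (3.1768*c - 0.7106)/(0.76*c^2 - 0.34*c + 1.86)^2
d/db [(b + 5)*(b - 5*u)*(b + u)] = 3*b^2 - 8*b*u + 10*b - 5*u^2 - 20*u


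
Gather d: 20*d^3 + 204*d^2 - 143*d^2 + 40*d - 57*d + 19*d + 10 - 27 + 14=20*d^3 + 61*d^2 + 2*d - 3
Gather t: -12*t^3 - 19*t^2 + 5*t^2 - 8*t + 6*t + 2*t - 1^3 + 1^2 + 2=-12*t^3 - 14*t^2 + 2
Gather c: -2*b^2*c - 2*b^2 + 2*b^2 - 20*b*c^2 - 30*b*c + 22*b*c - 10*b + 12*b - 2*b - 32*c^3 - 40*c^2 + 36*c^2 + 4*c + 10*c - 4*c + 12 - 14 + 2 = -32*c^3 + c^2*(-20*b - 4) + c*(-2*b^2 - 8*b + 10)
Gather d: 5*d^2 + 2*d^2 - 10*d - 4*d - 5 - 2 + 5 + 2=7*d^2 - 14*d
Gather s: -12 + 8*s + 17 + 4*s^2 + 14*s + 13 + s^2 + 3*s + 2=5*s^2 + 25*s + 20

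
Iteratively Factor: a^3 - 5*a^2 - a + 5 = (a - 5)*(a^2 - 1) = (a - 5)*(a - 1)*(a + 1)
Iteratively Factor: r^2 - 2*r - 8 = (r - 4)*(r + 2)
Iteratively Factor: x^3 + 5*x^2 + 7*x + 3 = (x + 1)*(x^2 + 4*x + 3) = (x + 1)*(x + 3)*(x + 1)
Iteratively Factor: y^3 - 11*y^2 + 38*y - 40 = (y - 5)*(y^2 - 6*y + 8) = (y - 5)*(y - 4)*(y - 2)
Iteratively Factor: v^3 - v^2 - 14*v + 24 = (v - 3)*(v^2 + 2*v - 8) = (v - 3)*(v + 4)*(v - 2)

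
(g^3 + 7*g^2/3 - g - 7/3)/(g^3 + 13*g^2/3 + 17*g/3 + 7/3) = (g - 1)/(g + 1)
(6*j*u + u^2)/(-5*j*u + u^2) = (6*j + u)/(-5*j + u)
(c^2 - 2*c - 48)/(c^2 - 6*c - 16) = (c + 6)/(c + 2)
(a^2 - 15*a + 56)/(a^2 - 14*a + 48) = (a - 7)/(a - 6)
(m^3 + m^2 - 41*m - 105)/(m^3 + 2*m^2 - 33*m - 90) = (m - 7)/(m - 6)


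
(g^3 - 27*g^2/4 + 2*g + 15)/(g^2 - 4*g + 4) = (4*g^2 - 19*g - 30)/(4*(g - 2))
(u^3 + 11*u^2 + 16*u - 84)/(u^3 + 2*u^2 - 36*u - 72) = (u^2 + 5*u - 14)/(u^2 - 4*u - 12)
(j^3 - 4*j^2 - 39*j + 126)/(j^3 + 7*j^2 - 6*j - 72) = (j - 7)/(j + 4)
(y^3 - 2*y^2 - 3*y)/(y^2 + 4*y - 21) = y*(y + 1)/(y + 7)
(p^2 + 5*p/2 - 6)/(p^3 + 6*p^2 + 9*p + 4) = (p - 3/2)/(p^2 + 2*p + 1)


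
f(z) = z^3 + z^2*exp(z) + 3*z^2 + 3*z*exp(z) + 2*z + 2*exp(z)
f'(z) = z^2*exp(z) + 3*z^2 + 5*z*exp(z) + 6*z + 5*exp(z) + 2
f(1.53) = 54.91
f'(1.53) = 87.43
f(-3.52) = -13.37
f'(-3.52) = 18.04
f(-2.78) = -3.77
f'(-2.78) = 8.43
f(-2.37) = -1.15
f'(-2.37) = 4.52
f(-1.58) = 0.33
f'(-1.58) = -0.07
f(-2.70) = -3.13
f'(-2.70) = 7.59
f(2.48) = 224.83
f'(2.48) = 316.55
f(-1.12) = 0.08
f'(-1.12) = -0.74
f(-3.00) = -5.90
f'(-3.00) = 10.95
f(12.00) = 29623556.04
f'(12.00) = 34016257.41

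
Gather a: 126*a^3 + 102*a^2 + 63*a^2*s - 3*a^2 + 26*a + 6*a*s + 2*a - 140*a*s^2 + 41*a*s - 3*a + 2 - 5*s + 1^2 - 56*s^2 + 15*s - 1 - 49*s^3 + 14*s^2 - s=126*a^3 + a^2*(63*s + 99) + a*(-140*s^2 + 47*s + 25) - 49*s^3 - 42*s^2 + 9*s + 2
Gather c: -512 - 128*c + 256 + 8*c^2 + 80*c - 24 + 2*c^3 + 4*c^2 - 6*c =2*c^3 + 12*c^2 - 54*c - 280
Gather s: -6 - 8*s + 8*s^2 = 8*s^2 - 8*s - 6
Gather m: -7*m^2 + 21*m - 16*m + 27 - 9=-7*m^2 + 5*m + 18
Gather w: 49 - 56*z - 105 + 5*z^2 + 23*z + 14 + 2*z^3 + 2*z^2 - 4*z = 2*z^3 + 7*z^2 - 37*z - 42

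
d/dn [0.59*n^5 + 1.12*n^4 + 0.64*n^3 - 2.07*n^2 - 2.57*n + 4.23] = 2.95*n^4 + 4.48*n^3 + 1.92*n^2 - 4.14*n - 2.57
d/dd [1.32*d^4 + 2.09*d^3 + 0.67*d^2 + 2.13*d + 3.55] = 5.28*d^3 + 6.27*d^2 + 1.34*d + 2.13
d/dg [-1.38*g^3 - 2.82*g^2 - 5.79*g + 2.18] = -4.14*g^2 - 5.64*g - 5.79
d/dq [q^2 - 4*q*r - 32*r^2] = 2*q - 4*r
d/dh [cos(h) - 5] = -sin(h)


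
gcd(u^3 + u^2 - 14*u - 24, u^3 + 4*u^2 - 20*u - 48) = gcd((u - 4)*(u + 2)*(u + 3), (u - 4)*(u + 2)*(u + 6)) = u^2 - 2*u - 8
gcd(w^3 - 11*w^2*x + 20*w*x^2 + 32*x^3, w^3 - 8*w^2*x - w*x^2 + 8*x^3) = -w^2 + 7*w*x + 8*x^2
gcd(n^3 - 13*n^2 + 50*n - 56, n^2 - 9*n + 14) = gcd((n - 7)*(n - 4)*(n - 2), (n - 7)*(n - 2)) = n^2 - 9*n + 14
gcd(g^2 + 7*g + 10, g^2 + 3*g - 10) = g + 5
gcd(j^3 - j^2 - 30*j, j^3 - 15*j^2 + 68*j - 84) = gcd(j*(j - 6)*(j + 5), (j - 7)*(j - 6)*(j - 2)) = j - 6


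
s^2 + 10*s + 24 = (s + 4)*(s + 6)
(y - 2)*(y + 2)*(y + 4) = y^3 + 4*y^2 - 4*y - 16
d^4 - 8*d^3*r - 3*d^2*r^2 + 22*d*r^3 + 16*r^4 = (d - 8*r)*(d - 2*r)*(d + r)^2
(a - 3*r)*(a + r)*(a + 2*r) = a^3 - 7*a*r^2 - 6*r^3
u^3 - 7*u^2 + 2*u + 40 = (u - 5)*(u - 4)*(u + 2)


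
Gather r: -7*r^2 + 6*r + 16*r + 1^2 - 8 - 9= -7*r^2 + 22*r - 16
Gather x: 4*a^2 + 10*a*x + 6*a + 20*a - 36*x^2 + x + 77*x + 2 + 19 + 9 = 4*a^2 + 26*a - 36*x^2 + x*(10*a + 78) + 30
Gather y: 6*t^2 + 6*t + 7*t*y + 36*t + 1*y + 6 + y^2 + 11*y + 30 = 6*t^2 + 42*t + y^2 + y*(7*t + 12) + 36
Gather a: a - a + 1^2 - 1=0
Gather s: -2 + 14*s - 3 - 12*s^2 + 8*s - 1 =-12*s^2 + 22*s - 6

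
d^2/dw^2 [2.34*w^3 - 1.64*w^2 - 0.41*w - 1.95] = 14.04*w - 3.28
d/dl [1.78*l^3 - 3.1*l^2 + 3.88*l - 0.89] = 5.34*l^2 - 6.2*l + 3.88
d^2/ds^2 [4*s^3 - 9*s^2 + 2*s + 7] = 24*s - 18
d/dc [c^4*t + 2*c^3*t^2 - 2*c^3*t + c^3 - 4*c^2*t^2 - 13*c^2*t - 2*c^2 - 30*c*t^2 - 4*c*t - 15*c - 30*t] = 4*c^3*t + 6*c^2*t^2 - 6*c^2*t + 3*c^2 - 8*c*t^2 - 26*c*t - 4*c - 30*t^2 - 4*t - 15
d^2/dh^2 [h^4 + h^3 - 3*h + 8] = 6*h*(2*h + 1)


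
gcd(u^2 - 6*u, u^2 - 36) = u - 6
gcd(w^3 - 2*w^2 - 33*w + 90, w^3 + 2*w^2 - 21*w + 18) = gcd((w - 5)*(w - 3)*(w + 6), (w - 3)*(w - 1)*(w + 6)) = w^2 + 3*w - 18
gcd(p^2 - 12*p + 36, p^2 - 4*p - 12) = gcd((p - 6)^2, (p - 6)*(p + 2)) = p - 6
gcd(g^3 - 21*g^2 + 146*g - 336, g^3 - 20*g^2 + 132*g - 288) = g^2 - 14*g + 48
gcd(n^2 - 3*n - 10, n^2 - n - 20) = n - 5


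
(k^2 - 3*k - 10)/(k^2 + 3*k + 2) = (k - 5)/(k + 1)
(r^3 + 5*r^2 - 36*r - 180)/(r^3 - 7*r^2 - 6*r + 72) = (r^2 + 11*r + 30)/(r^2 - r - 12)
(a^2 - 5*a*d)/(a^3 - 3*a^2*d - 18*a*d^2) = (-a + 5*d)/(-a^2 + 3*a*d + 18*d^2)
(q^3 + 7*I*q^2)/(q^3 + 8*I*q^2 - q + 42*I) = q^2/(q^2 + I*q + 6)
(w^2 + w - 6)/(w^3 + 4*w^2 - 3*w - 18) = 1/(w + 3)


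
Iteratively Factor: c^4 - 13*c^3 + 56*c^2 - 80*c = (c - 4)*(c^3 - 9*c^2 + 20*c) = c*(c - 4)*(c^2 - 9*c + 20) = c*(c - 4)^2*(c - 5)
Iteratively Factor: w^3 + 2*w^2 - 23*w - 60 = (w - 5)*(w^2 + 7*w + 12) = (w - 5)*(w + 3)*(w + 4)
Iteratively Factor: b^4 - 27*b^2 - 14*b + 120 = (b - 2)*(b^3 + 2*b^2 - 23*b - 60) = (b - 2)*(b + 3)*(b^2 - b - 20) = (b - 2)*(b + 3)*(b + 4)*(b - 5)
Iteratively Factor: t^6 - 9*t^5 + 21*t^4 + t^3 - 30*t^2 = (t + 1)*(t^5 - 10*t^4 + 31*t^3 - 30*t^2) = (t - 5)*(t + 1)*(t^4 - 5*t^3 + 6*t^2) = t*(t - 5)*(t + 1)*(t^3 - 5*t^2 + 6*t) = t*(t - 5)*(t - 3)*(t + 1)*(t^2 - 2*t) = t*(t - 5)*(t - 3)*(t - 2)*(t + 1)*(t)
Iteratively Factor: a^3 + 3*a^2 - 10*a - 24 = (a + 2)*(a^2 + a - 12) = (a + 2)*(a + 4)*(a - 3)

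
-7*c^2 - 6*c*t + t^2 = (-7*c + t)*(c + t)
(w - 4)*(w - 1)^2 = w^3 - 6*w^2 + 9*w - 4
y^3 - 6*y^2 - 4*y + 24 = (y - 6)*(y - 2)*(y + 2)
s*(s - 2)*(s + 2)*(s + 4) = s^4 + 4*s^3 - 4*s^2 - 16*s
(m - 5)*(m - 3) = m^2 - 8*m + 15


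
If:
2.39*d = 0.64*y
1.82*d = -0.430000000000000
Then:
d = -0.24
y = -0.88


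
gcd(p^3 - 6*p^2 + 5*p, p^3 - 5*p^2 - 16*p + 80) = p - 5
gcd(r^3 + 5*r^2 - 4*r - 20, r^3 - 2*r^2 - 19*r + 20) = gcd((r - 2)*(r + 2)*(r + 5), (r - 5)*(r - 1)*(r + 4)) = 1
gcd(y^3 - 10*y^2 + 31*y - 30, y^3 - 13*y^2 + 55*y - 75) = y^2 - 8*y + 15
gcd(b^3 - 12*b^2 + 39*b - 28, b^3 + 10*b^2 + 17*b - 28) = b - 1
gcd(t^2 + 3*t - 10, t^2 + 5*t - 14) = t - 2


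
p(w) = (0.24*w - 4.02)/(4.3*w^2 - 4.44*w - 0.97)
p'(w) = (4.44 - 8.6*w)*(0.24*w - 4.02)/(4.3*w^2 - 4.44*w - 0.97)^2 + 0.24/(4.3*w^2 - 4.44*w - 0.97)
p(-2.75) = -0.11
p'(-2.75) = -0.06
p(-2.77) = -0.11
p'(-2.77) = -0.06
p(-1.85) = -0.20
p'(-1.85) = -0.18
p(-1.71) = -0.23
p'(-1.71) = -0.22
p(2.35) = -0.28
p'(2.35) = 0.38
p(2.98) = -0.14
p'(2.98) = 0.13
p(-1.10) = -0.47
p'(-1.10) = -0.69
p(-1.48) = -0.29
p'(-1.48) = -0.32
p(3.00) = -0.14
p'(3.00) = 0.13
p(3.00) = -0.14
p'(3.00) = 0.13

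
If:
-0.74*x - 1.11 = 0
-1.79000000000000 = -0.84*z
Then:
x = -1.50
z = 2.13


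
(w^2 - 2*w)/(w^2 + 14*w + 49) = w*(w - 2)/(w^2 + 14*w + 49)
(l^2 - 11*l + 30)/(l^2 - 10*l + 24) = (l - 5)/(l - 4)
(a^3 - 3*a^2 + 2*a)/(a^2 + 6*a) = (a^2 - 3*a + 2)/(a + 6)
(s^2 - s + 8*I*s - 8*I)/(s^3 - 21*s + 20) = (s + 8*I)/(s^2 + s - 20)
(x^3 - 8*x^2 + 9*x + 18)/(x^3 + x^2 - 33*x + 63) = (x^2 - 5*x - 6)/(x^2 + 4*x - 21)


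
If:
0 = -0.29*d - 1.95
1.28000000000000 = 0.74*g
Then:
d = -6.72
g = 1.73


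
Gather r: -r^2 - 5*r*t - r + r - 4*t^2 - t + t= -r^2 - 5*r*t - 4*t^2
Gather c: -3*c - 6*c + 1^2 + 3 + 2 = 6 - 9*c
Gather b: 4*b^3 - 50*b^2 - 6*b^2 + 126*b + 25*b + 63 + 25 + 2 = 4*b^3 - 56*b^2 + 151*b + 90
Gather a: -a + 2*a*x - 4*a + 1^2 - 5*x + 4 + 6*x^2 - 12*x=a*(2*x - 5) + 6*x^2 - 17*x + 5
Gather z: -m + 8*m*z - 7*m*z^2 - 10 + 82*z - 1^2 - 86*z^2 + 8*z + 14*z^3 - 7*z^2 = -m + 14*z^3 + z^2*(-7*m - 93) + z*(8*m + 90) - 11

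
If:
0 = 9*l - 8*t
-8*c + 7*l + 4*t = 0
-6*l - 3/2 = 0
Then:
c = -23/64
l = -1/4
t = -9/32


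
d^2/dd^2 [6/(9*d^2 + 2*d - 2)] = 12*(-81*d^2 - 18*d + 4*(9*d + 1)^2 + 18)/(9*d^2 + 2*d - 2)^3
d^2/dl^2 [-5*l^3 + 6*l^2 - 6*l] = 12 - 30*l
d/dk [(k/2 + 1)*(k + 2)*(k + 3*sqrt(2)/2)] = (k/2 + 1)*(3*k + 2 + 3*sqrt(2))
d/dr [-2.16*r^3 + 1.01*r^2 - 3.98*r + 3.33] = -6.48*r^2 + 2.02*r - 3.98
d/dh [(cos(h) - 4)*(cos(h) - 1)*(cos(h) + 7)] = (-3*cos(h)^2 - 4*cos(h) + 31)*sin(h)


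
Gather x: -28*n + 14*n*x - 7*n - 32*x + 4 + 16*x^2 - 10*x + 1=-35*n + 16*x^2 + x*(14*n - 42) + 5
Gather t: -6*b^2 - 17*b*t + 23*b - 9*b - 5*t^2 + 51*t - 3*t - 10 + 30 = -6*b^2 + 14*b - 5*t^2 + t*(48 - 17*b) + 20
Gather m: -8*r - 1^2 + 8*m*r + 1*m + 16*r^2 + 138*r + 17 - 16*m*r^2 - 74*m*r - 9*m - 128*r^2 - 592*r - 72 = m*(-16*r^2 - 66*r - 8) - 112*r^2 - 462*r - 56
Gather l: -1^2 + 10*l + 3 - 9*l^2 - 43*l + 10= -9*l^2 - 33*l + 12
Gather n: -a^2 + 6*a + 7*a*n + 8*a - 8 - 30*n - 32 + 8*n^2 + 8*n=-a^2 + 14*a + 8*n^2 + n*(7*a - 22) - 40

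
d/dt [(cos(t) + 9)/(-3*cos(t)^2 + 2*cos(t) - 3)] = 3*(sin(t)^2 - 18*cos(t) + 6)*sin(t)/(3*sin(t)^2 + 2*cos(t) - 6)^2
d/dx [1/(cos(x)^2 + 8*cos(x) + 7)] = 2*(cos(x) + 4)*sin(x)/(cos(x)^2 + 8*cos(x) + 7)^2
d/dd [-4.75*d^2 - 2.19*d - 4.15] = -9.5*d - 2.19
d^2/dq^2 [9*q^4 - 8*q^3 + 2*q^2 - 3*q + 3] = 108*q^2 - 48*q + 4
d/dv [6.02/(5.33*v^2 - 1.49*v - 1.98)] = (8.9698 - 64.1732*v)/(-5.33*v^2 + 1.49*v + 1.98)^2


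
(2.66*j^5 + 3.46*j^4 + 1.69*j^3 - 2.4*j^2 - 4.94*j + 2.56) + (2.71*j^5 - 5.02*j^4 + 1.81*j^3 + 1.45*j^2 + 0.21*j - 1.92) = 5.37*j^5 - 1.56*j^4 + 3.5*j^3 - 0.95*j^2 - 4.73*j + 0.64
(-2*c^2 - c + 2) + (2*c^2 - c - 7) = -2*c - 5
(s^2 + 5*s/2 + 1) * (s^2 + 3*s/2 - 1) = s^4 + 4*s^3 + 15*s^2/4 - s - 1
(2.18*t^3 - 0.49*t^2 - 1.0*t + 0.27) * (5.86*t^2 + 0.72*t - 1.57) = 12.7748*t^5 - 1.3018*t^4 - 9.6354*t^3 + 1.6315*t^2 + 1.7644*t - 0.4239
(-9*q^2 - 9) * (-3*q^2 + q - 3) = 27*q^4 - 9*q^3 + 54*q^2 - 9*q + 27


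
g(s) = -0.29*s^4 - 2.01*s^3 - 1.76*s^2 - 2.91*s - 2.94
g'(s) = -1.16*s^3 - 6.03*s^2 - 3.52*s - 2.91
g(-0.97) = -0.20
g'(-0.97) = -4.11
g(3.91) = -229.16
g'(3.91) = -178.20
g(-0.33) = -2.10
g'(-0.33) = -2.36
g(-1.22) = 1.00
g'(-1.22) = -5.48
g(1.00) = -9.91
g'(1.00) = -13.62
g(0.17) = -3.50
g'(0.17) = -3.69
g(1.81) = -29.00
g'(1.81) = -35.91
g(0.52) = -5.23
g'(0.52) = -6.53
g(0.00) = -2.94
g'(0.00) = -2.91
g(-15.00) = -8252.79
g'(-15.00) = 2608.14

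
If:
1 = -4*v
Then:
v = -1/4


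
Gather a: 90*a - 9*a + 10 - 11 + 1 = 81*a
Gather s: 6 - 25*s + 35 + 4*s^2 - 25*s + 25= 4*s^2 - 50*s + 66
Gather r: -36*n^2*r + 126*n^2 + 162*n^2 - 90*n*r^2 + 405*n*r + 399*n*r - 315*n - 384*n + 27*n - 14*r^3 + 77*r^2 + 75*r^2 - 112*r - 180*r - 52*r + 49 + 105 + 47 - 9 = 288*n^2 - 672*n - 14*r^3 + r^2*(152 - 90*n) + r*(-36*n^2 + 804*n - 344) + 192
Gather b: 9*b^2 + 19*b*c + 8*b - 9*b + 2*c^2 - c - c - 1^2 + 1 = 9*b^2 + b*(19*c - 1) + 2*c^2 - 2*c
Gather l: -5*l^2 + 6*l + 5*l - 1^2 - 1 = -5*l^2 + 11*l - 2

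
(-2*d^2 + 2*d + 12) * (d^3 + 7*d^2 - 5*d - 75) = -2*d^5 - 12*d^4 + 36*d^3 + 224*d^2 - 210*d - 900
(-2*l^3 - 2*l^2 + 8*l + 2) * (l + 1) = -2*l^4 - 4*l^3 + 6*l^2 + 10*l + 2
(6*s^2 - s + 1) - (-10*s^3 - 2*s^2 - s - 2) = 10*s^3 + 8*s^2 + 3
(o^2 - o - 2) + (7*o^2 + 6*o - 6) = 8*o^2 + 5*o - 8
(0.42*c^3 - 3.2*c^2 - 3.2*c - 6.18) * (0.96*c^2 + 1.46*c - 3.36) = 0.4032*c^5 - 2.4588*c^4 - 9.1552*c^3 + 0.147200000000002*c^2 + 1.7292*c + 20.7648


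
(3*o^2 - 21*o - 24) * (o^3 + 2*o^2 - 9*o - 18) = 3*o^5 - 15*o^4 - 93*o^3 + 87*o^2 + 594*o + 432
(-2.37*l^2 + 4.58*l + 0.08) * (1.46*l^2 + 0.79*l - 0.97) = -3.4602*l^4 + 4.8145*l^3 + 6.0339*l^2 - 4.3794*l - 0.0776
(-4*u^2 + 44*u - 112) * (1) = -4*u^2 + 44*u - 112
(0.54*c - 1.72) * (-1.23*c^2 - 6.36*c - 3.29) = -0.6642*c^3 - 1.3188*c^2 + 9.1626*c + 5.6588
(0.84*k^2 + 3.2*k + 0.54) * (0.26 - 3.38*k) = -2.8392*k^3 - 10.5976*k^2 - 0.9932*k + 0.1404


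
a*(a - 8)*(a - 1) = a^3 - 9*a^2 + 8*a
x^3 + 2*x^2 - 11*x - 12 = (x - 3)*(x + 1)*(x + 4)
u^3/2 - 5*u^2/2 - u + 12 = (u/2 + 1)*(u - 4)*(u - 3)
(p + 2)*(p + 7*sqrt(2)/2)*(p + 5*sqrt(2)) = p^3 + 2*p^2 + 17*sqrt(2)*p^2/2 + 17*sqrt(2)*p + 35*p + 70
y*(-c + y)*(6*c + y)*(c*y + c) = -6*c^3*y^2 - 6*c^3*y + 5*c^2*y^3 + 5*c^2*y^2 + c*y^4 + c*y^3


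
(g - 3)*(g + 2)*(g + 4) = g^3 + 3*g^2 - 10*g - 24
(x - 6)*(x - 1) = x^2 - 7*x + 6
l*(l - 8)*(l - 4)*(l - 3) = l^4 - 15*l^3 + 68*l^2 - 96*l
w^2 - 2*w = w*(w - 2)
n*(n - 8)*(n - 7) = n^3 - 15*n^2 + 56*n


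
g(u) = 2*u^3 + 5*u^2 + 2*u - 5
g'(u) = 6*u^2 + 10*u + 2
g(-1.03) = -3.94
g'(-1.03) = -1.93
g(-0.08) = -5.13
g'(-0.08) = 1.24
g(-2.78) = -14.89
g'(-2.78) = 20.57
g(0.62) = -1.36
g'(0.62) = 10.51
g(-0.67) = -4.70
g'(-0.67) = -2.01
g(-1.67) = -3.71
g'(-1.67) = 2.03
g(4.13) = 229.43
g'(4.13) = 145.64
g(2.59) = 68.47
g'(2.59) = 68.15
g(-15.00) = -5660.00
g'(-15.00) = 1202.00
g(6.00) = 619.00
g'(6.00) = 278.00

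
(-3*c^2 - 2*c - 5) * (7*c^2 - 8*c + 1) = -21*c^4 + 10*c^3 - 22*c^2 + 38*c - 5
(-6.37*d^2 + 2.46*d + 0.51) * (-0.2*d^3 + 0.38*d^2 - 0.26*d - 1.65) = 1.274*d^5 - 2.9126*d^4 + 2.489*d^3 + 10.0647*d^2 - 4.1916*d - 0.8415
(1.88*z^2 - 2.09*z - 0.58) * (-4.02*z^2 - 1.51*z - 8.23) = -7.5576*z^4 + 5.563*z^3 - 9.9849*z^2 + 18.0765*z + 4.7734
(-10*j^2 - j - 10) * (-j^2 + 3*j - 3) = 10*j^4 - 29*j^3 + 37*j^2 - 27*j + 30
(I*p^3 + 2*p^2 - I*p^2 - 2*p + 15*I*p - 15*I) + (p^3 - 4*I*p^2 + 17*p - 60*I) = p^3 + I*p^3 + 2*p^2 - 5*I*p^2 + 15*p + 15*I*p - 75*I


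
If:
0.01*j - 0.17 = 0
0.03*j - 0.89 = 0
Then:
No Solution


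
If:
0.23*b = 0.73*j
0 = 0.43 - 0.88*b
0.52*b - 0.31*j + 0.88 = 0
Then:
No Solution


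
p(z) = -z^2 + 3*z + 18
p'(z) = 3 - 2*z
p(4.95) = 8.35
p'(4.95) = -6.90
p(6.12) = -1.09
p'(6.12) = -9.24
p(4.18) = 13.07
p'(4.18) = -5.36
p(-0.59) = 15.88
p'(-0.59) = 4.18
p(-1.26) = 12.63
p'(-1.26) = 5.52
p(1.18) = 20.15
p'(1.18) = 0.64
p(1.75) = 20.19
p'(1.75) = -0.50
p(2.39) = 19.46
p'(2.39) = -1.78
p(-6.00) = -36.00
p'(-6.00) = 15.00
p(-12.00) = -162.00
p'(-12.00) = 27.00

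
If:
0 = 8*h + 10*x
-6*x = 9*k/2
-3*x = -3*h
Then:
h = 0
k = 0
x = 0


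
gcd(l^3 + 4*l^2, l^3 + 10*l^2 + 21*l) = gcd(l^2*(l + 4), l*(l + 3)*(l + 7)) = l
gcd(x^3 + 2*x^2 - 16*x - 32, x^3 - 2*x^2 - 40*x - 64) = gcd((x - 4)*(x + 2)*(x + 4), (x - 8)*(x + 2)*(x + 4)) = x^2 + 6*x + 8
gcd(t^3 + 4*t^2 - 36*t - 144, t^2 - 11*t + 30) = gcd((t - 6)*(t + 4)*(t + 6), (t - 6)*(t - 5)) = t - 6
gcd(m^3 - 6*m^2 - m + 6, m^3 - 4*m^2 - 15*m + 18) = m^2 - 7*m + 6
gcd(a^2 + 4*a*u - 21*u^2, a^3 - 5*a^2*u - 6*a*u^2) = 1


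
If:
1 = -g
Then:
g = -1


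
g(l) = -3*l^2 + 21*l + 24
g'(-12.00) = 93.00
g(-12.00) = -660.00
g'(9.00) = -33.00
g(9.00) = -30.00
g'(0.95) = 15.30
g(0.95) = 41.24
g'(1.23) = 13.62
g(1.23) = 45.29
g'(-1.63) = 30.78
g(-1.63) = -18.20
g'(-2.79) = 37.74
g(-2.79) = -57.94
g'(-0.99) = 26.94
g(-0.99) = 0.27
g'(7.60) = -24.60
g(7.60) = 10.32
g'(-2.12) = 33.72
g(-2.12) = -34.00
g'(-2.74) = 37.44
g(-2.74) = -56.06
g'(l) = 21 - 6*l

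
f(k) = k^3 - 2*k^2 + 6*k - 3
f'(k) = 3*k^2 - 4*k + 6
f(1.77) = 6.90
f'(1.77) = 8.32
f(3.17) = 27.78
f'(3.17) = 23.47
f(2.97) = 23.38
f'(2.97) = 20.58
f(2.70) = 18.30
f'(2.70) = 17.07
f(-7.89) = -666.01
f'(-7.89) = 224.32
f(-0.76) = -9.15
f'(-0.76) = 10.77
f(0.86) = 1.32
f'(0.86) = 4.78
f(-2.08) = -33.13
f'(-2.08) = 27.30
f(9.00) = 618.00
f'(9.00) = 213.00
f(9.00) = 618.00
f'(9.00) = 213.00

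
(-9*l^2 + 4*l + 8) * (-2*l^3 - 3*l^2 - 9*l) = 18*l^5 + 19*l^4 + 53*l^3 - 60*l^2 - 72*l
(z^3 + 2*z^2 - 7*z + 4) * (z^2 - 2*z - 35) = z^5 - 46*z^3 - 52*z^2 + 237*z - 140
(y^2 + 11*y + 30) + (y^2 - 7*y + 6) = 2*y^2 + 4*y + 36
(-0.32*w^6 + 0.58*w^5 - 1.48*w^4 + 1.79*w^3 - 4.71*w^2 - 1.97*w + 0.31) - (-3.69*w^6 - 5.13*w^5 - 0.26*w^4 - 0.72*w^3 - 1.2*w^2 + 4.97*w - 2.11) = 3.37*w^6 + 5.71*w^5 - 1.22*w^4 + 2.51*w^3 - 3.51*w^2 - 6.94*w + 2.42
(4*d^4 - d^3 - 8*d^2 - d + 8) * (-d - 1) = -4*d^5 - 3*d^4 + 9*d^3 + 9*d^2 - 7*d - 8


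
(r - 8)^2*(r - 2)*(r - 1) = r^4 - 19*r^3 + 114*r^2 - 224*r + 128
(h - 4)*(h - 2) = h^2 - 6*h + 8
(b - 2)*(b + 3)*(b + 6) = b^3 + 7*b^2 - 36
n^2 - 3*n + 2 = (n - 2)*(n - 1)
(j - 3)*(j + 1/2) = j^2 - 5*j/2 - 3/2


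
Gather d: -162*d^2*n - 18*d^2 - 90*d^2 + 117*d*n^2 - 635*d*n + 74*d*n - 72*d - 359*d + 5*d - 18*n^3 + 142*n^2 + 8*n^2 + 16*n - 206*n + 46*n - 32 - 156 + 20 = d^2*(-162*n - 108) + d*(117*n^2 - 561*n - 426) - 18*n^3 + 150*n^2 - 144*n - 168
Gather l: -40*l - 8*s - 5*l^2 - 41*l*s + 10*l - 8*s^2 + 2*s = -5*l^2 + l*(-41*s - 30) - 8*s^2 - 6*s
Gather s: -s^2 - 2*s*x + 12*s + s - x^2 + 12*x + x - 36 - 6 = -s^2 + s*(13 - 2*x) - x^2 + 13*x - 42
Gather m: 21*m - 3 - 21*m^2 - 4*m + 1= -21*m^2 + 17*m - 2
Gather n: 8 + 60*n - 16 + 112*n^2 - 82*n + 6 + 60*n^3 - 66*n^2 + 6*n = 60*n^3 + 46*n^2 - 16*n - 2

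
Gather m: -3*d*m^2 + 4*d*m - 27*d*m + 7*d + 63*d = -3*d*m^2 - 23*d*m + 70*d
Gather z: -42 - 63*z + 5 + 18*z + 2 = -45*z - 35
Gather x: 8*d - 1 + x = 8*d + x - 1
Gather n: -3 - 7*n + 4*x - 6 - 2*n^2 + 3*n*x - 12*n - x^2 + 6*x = -2*n^2 + n*(3*x - 19) - x^2 + 10*x - 9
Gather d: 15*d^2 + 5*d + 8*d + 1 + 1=15*d^2 + 13*d + 2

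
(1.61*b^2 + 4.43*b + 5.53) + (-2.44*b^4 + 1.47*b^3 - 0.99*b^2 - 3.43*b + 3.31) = -2.44*b^4 + 1.47*b^3 + 0.62*b^2 + 1.0*b + 8.84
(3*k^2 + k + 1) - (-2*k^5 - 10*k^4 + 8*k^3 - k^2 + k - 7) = 2*k^5 + 10*k^4 - 8*k^3 + 4*k^2 + 8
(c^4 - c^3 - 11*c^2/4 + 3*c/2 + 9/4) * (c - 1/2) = c^5 - 3*c^4/2 - 9*c^3/4 + 23*c^2/8 + 3*c/2 - 9/8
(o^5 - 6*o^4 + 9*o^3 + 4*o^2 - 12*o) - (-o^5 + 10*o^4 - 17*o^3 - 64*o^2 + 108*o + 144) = 2*o^5 - 16*o^4 + 26*o^3 + 68*o^2 - 120*o - 144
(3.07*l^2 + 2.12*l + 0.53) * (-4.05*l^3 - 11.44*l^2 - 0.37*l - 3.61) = -12.4335*l^5 - 43.7068*l^4 - 27.5352*l^3 - 17.9303*l^2 - 7.8493*l - 1.9133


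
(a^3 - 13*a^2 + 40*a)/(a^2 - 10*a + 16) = a*(a - 5)/(a - 2)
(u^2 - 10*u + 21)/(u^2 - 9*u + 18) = (u - 7)/(u - 6)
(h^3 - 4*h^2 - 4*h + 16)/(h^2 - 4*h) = h - 4/h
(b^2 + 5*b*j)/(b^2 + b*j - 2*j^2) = b*(b + 5*j)/(b^2 + b*j - 2*j^2)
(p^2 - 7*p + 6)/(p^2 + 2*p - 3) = (p - 6)/(p + 3)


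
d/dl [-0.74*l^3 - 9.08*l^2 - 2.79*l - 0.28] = -2.22*l^2 - 18.16*l - 2.79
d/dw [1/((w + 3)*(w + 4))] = (-2*w - 7)/(w^4 + 14*w^3 + 73*w^2 + 168*w + 144)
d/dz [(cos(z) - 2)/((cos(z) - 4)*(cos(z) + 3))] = (cos(z)^2 - 4*cos(z) + 14)*sin(z)/((cos(z) - 4)^2*(cos(z) + 3)^2)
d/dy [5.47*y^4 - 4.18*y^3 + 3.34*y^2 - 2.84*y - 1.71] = 21.88*y^3 - 12.54*y^2 + 6.68*y - 2.84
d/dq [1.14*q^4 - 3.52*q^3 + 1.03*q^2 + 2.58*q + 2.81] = 4.56*q^3 - 10.56*q^2 + 2.06*q + 2.58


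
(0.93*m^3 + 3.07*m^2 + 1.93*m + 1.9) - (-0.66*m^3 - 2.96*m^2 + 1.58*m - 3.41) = 1.59*m^3 + 6.03*m^2 + 0.35*m + 5.31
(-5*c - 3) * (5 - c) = 5*c^2 - 22*c - 15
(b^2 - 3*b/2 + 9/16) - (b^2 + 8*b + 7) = -19*b/2 - 103/16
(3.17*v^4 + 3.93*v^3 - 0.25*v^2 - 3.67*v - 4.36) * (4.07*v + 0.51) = 12.9019*v^5 + 17.6118*v^4 + 0.9868*v^3 - 15.0644*v^2 - 19.6169*v - 2.2236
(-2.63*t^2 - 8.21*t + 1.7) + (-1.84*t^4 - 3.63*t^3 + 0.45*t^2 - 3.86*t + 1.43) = -1.84*t^4 - 3.63*t^3 - 2.18*t^2 - 12.07*t + 3.13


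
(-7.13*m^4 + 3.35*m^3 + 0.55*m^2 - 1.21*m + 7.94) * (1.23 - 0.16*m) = 1.1408*m^5 - 9.3059*m^4 + 4.0325*m^3 + 0.8701*m^2 - 2.7587*m + 9.7662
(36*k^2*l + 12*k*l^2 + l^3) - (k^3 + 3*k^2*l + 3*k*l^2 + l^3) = -k^3 + 33*k^2*l + 9*k*l^2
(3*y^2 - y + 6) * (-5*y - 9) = -15*y^3 - 22*y^2 - 21*y - 54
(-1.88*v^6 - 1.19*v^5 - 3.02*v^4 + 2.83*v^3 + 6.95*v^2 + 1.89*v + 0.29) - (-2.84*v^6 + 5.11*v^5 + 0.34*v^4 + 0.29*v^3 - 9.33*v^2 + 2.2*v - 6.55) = 0.96*v^6 - 6.3*v^5 - 3.36*v^4 + 2.54*v^3 + 16.28*v^2 - 0.31*v + 6.84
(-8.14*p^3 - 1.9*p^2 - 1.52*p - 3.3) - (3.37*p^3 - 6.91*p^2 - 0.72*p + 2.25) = -11.51*p^3 + 5.01*p^2 - 0.8*p - 5.55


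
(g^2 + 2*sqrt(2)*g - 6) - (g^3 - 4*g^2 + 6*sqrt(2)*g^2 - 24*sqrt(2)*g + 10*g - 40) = -g^3 - 6*sqrt(2)*g^2 + 5*g^2 - 10*g + 26*sqrt(2)*g + 34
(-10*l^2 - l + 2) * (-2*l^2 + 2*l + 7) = 20*l^4 - 18*l^3 - 76*l^2 - 3*l + 14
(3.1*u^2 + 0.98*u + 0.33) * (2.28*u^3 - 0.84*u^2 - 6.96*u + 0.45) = 7.068*u^5 - 0.3696*u^4 - 21.6468*u^3 - 5.703*u^2 - 1.8558*u + 0.1485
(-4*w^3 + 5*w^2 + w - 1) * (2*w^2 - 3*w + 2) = -8*w^5 + 22*w^4 - 21*w^3 + 5*w^2 + 5*w - 2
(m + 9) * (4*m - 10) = 4*m^2 + 26*m - 90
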